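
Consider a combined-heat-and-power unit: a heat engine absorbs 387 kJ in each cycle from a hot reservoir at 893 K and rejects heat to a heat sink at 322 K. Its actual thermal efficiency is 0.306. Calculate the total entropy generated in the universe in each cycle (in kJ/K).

W = η·Q_H = 0.306 × 387 = 118.4 kJ, so Q_C = Q_H − W = 268.6 kJ.
Reservoir entropy changes: ΔS_H = −Q_H/T_H = −387/893.00 = -0.4334 kJ/K and ΔS_C = +Q_C/T_C = 268.6/322.00 = 0.8341 kJ/K.
ΔS_univ = −Q_H/T_H + Q_C/T_C = 0.401 kJ/K (> 0, since η = 0.306 < η_Carnot = 0.639).

ΔS_univ ≈ 0.401 kJ/K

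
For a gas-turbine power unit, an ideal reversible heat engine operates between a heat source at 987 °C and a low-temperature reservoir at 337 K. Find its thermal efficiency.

η ≈ 0.733

T_H = 987 °C → 987 + 273.15 = 1260.15 K.
For a reversible engine, η = 1 − T_C/T_H = 1 − 337.00/1260.15 = 0.733.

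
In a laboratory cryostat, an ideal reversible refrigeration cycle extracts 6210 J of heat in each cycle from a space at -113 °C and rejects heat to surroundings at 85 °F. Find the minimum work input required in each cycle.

W_in ≈ 5520 J

T_H = 85 °F → (85 − 32) × 5/9 = 29.44 °C = 302.59 K.
T_C = -113 °C → -113 + 273.15 = 160.15 K.
The reversible coefficient of performance is COP_R = T_C/(T_H − T_C) = 160.15/142.44 = 1.1243.
W = Q_C/COP_R = 6210/1.1243 = 5520 J.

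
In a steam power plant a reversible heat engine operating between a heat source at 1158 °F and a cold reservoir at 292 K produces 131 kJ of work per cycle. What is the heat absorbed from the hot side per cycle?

Q_H ≈ 194.0 kJ

T_H = 1158 °F → (1158 − 32) × 5/9 = 625.56 °C = 898.71 K.
Carnot efficiency: η = 1 − T_C/T_H = 1 − 292.00/898.71 = 0.6751.
Q_H = W/η = 131/0.6751 = 194.0 kJ.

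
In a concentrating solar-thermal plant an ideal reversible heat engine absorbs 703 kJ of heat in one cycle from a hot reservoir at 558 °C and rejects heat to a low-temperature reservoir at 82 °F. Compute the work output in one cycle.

T_H = 558 °C → 558 + 273.15 = 831.15 K.
T_C = 82 °F → (82 − 32) × 5/9 = 27.78 °C = 300.93 K.
The Carnot efficiency is η = 1 − T_C/T_H = 1 − 300.93/831.15 = 0.6379.
W = η·Q_H = 0.6379 × 703 = 448 kJ.

W ≈ 448 kJ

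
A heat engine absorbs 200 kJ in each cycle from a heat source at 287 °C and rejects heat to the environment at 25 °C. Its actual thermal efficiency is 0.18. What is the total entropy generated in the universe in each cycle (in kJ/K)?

ΔS_univ ≈ 0.193 kJ/K

T_H = 287 °C → 287 + 273.15 = 560.15 K.
T_C = 25 °C → 25 + 273.15 = 298.15 K.
W = η·Q_H = 0.18 × 200 = 36.00 kJ, so Q_C = Q_H − W = 164.0 kJ.
The hot reservoir loses entropy Q_H/T_H = 200/560.15 = 0.3570 kJ/K; the cold reservoir gains Q_C/T_C = 164.0/298.15 = 0.5501 kJ/K.
ΔS_univ = −Q_H/T_H + Q_C/T_C = 0.193 kJ/K (> 0, since η = 0.18 < η_Carnot = 0.468).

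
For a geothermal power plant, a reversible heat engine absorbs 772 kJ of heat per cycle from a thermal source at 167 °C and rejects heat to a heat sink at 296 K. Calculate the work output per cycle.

W ≈ 253 kJ

T_H = 167 °C → 167 + 273.15 = 440.15 K.
The Carnot efficiency is η = 1 − T_C/T_H = 1 − 296.00/440.15 = 0.3275.
W = η·Q_H = 0.3275 × 772 = 253 kJ.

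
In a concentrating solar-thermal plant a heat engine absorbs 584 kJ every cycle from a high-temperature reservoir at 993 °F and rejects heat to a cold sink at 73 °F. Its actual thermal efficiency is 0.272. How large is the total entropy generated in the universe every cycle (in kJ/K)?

ΔS_univ ≈ 0.713 kJ/K

T_H = 993 °F → (993 − 32) × 5/9 = 533.89 °C = 807.04 K.
T_C = 73 °F → (73 − 32) × 5/9 = 22.78 °C = 295.93 K.
W = η·Q_H = 0.272 × 584 = 158.8 kJ, so Q_C = Q_H − W = 425.2 kJ.
Entropy balance on the reservoirs: −Q_H/T_H = -0.7236 kJ/K, +Q_C/T_C = 1.437 kJ/K.
ΔS_univ = −Q_H/T_H + Q_C/T_C = 0.713 kJ/K (> 0, since η = 0.272 < η_Carnot = 0.633).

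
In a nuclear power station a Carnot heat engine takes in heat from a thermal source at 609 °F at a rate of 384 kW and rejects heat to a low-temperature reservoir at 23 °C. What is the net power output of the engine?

T_H = 609 °F → (609 − 32) × 5/9 = 320.56 °C = 593.71 K.
T_C = 23 °C → 23 + 273.15 = 296.15 K.
For a reversible engine, η = 1 − T_C/T_H = 1 − 296.15/593.71 = 0.5012.
W = η·Q_H = 0.5012 × 384 = 192 kW.

Ẇ ≈ 192 kW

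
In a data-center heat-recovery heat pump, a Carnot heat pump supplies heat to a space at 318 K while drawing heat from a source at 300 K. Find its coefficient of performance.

COP_HP ≈ 17.67

The Carnot heat-pump COP is COP_HP = T_H/(T_H − T_C) = 318.00/(318.00 − 300.00) = 17.67.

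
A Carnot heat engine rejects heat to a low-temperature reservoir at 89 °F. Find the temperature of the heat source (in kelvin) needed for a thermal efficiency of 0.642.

T_C = 89 °F → (89 − 32) × 5/9 = 31.67 °C = 304.82 K.
From η = 1 − T_C/T_H, solving for T_H gives T_H = T_C/(1 − η) = 304.82/(1 − 0.642) = 851.4 K.

T_H ≈ 851.4 K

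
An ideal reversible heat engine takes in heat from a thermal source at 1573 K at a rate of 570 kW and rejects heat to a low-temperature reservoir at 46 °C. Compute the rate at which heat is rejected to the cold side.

Q̇_C ≈ 116 kW

T_C = 46 °C → 46 + 273.15 = 319.15 K.
The Carnot efficiency is η = 1 − T_C/T_H = 1 − 319.15/1573.00 = 0.7971.
For a reversible cycle Q_C/Q_H = T_C/T_H, so Q_C = 570 × 319.15/1573.00 = 116 kW.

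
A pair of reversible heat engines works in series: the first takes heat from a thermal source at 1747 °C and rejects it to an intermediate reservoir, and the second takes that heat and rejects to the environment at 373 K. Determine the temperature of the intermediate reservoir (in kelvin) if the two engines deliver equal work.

T_H = 1747 °C → 1747 + 273.15 = 2020.15 K.
For reversible stages Q_m = Q_H·(T_m/T_H). Setting W₁ = Q_H(1 − T_m/T_H) equal to W₂ = Q_m(1 − T_C/T_m) = Q_H·(T_m − T_C)/T_H gives T_H − T_m = T_m − T_C, so T_m = (T_H + T_C)/2 = (2020.15 + 373.00)/2 = 1200 K.

T_m ≈ 1200 K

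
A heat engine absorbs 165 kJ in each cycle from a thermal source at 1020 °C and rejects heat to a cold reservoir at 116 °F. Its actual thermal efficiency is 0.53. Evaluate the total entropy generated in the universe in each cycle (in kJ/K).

ΔS_univ ≈ 0.115 kJ/K

T_H = 1020 °C → 1020 + 273.15 = 1293.15 K.
T_C = 116 °F → (116 − 32) × 5/9 = 46.67 °C = 319.82 K.
W = η·Q_H = 0.53 × 165 = 87.45 kJ, so Q_C = Q_H − W = 77.55 kJ.
The hot reservoir loses entropy Q_H/T_H = 165/1293.15 = 0.1276 kJ/K; the cold reservoir gains Q_C/T_C = 77.55/319.82 = 0.2425 kJ/K.
ΔS_univ = −Q_H/T_H + Q_C/T_C = 0.115 kJ/K (> 0, since η = 0.53 < η_Carnot = 0.753).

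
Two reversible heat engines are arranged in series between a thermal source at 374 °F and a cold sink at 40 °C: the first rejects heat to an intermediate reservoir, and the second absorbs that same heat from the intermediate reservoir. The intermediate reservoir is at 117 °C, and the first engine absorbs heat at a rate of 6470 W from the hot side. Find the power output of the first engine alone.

T_H = 374 °F → (374 − 32) × 5/9 = 190.00 °C = 463.15 K.
T_C = 40 °C → 40 + 273.15 = 313.15 K.
T_m = 117 °C → 117 + 273.15 = 390.15 K.
First-stage efficiency η₁ = 1 − T_m/T_H = 1 − 390.15/463.15 = 0.1576.
W₁ = η₁·Q_H = 0.1576 × 6470 = 1020 W.

Ẇ₁ ≈ 1020 W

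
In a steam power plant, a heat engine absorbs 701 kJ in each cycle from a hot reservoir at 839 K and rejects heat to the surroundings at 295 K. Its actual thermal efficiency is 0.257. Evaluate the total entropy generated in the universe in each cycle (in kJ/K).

W = η·Q_H = 0.257 × 701 = 180.2 kJ, so Q_C = Q_H − W = 520.8 kJ.
The hot reservoir loses entropy Q_H/T_H = 701/839.00 = 0.8355 kJ/K; the cold reservoir gains Q_C/T_C = 520.8/295.00 = 1.766 kJ/K.
ΔS_univ = −Q_H/T_H + Q_C/T_C = 0.930 kJ/K (> 0, since η = 0.257 < η_Carnot = 0.648).

ΔS_univ ≈ 0.930 kJ/K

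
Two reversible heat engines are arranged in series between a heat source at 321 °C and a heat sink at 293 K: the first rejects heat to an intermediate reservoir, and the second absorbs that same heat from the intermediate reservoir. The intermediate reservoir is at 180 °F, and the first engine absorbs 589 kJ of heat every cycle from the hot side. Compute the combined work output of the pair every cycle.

W_total ≈ 299 kJ

T_H = 321 °C → 321 + 273.15 = 594.15 K.
Two reversible stages in series are equivalent to a single Carnot engine between T_H and T_C, so η_total = 1 − T_C/T_H = 1 − 293.00/594.15 = 0.5069.
W_total = η_total · Q_H = 0.5069 × 589 = 299 kJ.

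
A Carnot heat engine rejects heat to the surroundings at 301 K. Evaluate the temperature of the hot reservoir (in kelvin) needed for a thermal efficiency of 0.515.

T_H ≈ 621 K

From η = 1 − T_C/T_H, solving for T_H gives T_H = T_C/(1 − η) = 301.00/(1 − 0.515) = 621 K.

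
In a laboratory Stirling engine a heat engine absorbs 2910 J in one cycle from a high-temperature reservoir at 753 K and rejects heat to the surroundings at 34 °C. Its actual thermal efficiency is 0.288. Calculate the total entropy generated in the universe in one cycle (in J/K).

T_C = 34 °C → 34 + 273.15 = 307.15 K.
W = η·Q_H = 0.288 × 2910 = 838.1 J, so Q_C = Q_H − W = 2072 J.
Reservoir entropy changes: ΔS_H = −Q_H/T_H = −2910/753.00 = -3.865 J/K and ΔS_C = +Q_C/T_C = 2072/307.15 = 6.746 J/K.
ΔS_univ = −Q_H/T_H + Q_C/T_C = 2.88 J/K (> 0, since η = 0.288 < η_Carnot = 0.592).

ΔS_univ ≈ 2.88 J/K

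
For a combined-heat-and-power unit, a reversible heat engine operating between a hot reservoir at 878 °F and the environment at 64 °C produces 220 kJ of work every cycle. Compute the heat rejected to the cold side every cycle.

T_H = 878 °F → (878 − 32) × 5/9 = 470.00 °C = 743.15 K.
T_C = 64 °C → 64 + 273.15 = 337.15 K.
The Carnot efficiency is η = 1 − T_C/T_H = 1 − 337.15/743.15 = 0.5463.
Since Q_C/Q_H = T_C/T_H and Q_H = W/η, Q_C = W·T_C/(T_H − T_C) = 220 × 337.15/406.00 = 183 kJ.

Q_C ≈ 183 kJ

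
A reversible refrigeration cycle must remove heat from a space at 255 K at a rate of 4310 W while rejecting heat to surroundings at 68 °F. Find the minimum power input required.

Ẇ_in ≈ 645 W

T_H = 68 °F → (68 − 32) × 5/9 = 20.00 °C = 293.15 K.
Carnot COP: COP_R = T_C/(T_H − T_C) = 255.00/38.15 = 6.6841.
W = Q_C/COP_R = 4310/6.6841 = 645 W.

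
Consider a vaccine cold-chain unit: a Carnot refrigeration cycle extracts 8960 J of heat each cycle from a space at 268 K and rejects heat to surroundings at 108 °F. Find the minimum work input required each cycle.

T_H = 108 °F → (108 − 32) × 5/9 = 42.22 °C = 315.37 K.
COP_R = T_C/(T_H − T_C) = 268.00/47.37 = 5.6573.
W = Q_C/COP_R = 8960/5.6573 = 1584 J.

W_in ≈ 1584 J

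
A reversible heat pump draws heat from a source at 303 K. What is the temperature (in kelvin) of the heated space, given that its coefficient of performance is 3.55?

COP_HP = T_H/(T_H − T_C) ⇒ T_H = T_C·COP_HP/(COP_HP − 1) = 303.00 × 3.55/(3.55 − 1) = 422 K.

T_H ≈ 422 K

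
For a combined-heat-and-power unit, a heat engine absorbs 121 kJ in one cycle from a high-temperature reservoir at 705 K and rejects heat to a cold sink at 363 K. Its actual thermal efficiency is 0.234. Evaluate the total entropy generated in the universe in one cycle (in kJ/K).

ΔS_univ ≈ 0.08370 kJ/K

W = η·Q_H = 0.234 × 121 = 28.31 kJ, so Q_C = Q_H − W = 92.69 kJ.
Entropy balance on the reservoirs: −Q_H/T_H = -0.1716 kJ/K, +Q_C/T_C = 0.2553 kJ/K.
ΔS_univ = −Q_H/T_H + Q_C/T_C = 0.08370 kJ/K (> 0, since η = 0.234 < η_Carnot = 0.485).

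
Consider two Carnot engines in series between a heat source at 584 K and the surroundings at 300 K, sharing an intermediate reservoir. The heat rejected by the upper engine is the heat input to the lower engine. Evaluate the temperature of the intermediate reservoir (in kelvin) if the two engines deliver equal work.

T_m ≈ 442 K

For reversible stages Q_m = Q_H·(T_m/T_H). Setting W₁ = Q_H(1 − T_m/T_H) equal to W₂ = Q_m(1 − T_C/T_m) = Q_H·(T_m − T_C)/T_H gives T_H − T_m = T_m − T_C, so T_m = (T_H + T_C)/2 = (584.00 + 300.00)/2 = 442 K.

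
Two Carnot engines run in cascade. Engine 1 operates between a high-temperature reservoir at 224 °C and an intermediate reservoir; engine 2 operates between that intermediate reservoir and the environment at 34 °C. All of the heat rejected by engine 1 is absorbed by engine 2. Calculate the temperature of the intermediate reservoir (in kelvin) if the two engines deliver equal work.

T_m ≈ 402 K

T_H = 224 °C → 224 + 273.15 = 497.15 K.
T_C = 34 °C → 34 + 273.15 = 307.15 K.
For reversible stages Q_m = Q_H·(T_m/T_H). Setting W₁ = Q_H(1 − T_m/T_H) equal to W₂ = Q_m(1 − T_C/T_m) = Q_H·(T_m − T_C)/T_H gives T_H − T_m = T_m − T_C, so T_m = (T_H + T_C)/2 = (497.15 + 307.15)/2 = 402 K.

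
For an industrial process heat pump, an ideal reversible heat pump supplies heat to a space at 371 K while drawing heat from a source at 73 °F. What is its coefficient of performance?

T_C = 73 °F → (73 − 32) × 5/9 = 22.78 °C = 295.93 K.
The Carnot heat-pump COP is COP_HP = T_H/(T_H − T_C) = 371.00/(371.00 − 295.93) = 4.94.

COP_HP ≈ 4.94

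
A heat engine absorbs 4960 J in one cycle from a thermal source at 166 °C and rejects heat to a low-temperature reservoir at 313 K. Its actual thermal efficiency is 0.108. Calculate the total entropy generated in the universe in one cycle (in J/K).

T_H = 166 °C → 166 + 273.15 = 439.15 K.
W = η·Q_H = 0.108 × 4960 = 535.7 J, so Q_C = Q_H − W = 4424 J.
The hot reservoir loses entropy Q_H/T_H = 4960/439.15 = 11.29 J/K; the cold reservoir gains Q_C/T_C = 4424/313.00 = 14.14 J/K.
ΔS_univ = −Q_H/T_H + Q_C/T_C = 2.841 J/K (> 0, since η = 0.108 < η_Carnot = 0.287).

ΔS_univ ≈ 2.841 J/K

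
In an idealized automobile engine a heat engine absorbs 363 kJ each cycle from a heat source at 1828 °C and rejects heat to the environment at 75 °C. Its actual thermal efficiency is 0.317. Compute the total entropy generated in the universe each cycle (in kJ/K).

ΔS_univ ≈ 0.539 kJ/K

T_H = 1828 °C → 1828 + 273.15 = 2101.15 K.
T_C = 75 °C → 75 + 273.15 = 348.15 K.
W = η·Q_H = 0.317 × 363 = 115.1 kJ, so Q_C = Q_H − W = 247.9 kJ.
The hot reservoir loses entropy Q_H/T_H = 363/2101.15 = 0.1728 kJ/K; the cold reservoir gains Q_C/T_C = 247.9/348.15 = 0.7121 kJ/K.
ΔS_univ = −Q_H/T_H + Q_C/T_C = 0.539 kJ/K (> 0, since η = 0.317 < η_Carnot = 0.834).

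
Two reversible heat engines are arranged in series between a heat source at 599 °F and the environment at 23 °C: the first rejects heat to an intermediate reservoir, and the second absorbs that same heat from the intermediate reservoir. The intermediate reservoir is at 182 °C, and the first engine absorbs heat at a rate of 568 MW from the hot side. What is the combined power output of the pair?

Ẇ_total ≈ 282 MW

T_H = 599 °F → (599 − 32) × 5/9 = 315.00 °C = 588.15 K.
T_C = 23 °C → 23 + 273.15 = 296.15 K.
Two reversible stages in series are equivalent to a single Carnot engine between T_H and T_C, so η_total = 1 − T_C/T_H = 1 − 296.15/588.15 = 0.4965.
W_total = η_total · Q_H = 0.4965 × 568 = 282 MW.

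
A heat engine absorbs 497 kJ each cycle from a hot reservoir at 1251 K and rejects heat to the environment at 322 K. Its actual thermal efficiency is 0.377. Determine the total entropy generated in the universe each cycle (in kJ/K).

W = η·Q_H = 0.377 × 497 = 187.4 kJ, so Q_C = Q_H − W = 309.6 kJ.
Reservoir entropy changes: ΔS_H = −Q_H/T_H = −497/1251.00 = -0.3973 kJ/K and ΔS_C = +Q_C/T_C = 309.6/322.00 = 0.9616 kJ/K.
ΔS_univ = −Q_H/T_H + Q_C/T_C = 0.564 kJ/K (> 0, since η = 0.377 < η_Carnot = 0.743).

ΔS_univ ≈ 0.564 kJ/K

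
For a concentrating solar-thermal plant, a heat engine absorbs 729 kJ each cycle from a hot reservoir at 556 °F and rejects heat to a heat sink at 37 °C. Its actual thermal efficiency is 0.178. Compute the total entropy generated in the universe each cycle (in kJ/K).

T_H = 556 °F → (556 − 32) × 5/9 = 291.11 °C = 564.26 K.
T_C = 37 °C → 37 + 273.15 = 310.15 K.
W = η·Q_H = 0.178 × 729 = 129.8 kJ, so Q_C = Q_H − W = 599.2 kJ.
The hot reservoir loses entropy Q_H/T_H = 729/564.26 = 1.292 kJ/K; the cold reservoir gains Q_C/T_C = 599.2/310.15 = 1.932 kJ/K.
ΔS_univ = −Q_H/T_H + Q_C/T_C = 0.640 kJ/K (> 0, since η = 0.178 < η_Carnot = 0.450).

ΔS_univ ≈ 0.640 kJ/K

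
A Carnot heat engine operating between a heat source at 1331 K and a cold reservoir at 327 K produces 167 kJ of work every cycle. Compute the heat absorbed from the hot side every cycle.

Q_H ≈ 221.4 kJ

Carnot efficiency: η = 1 − T_C/T_H = 1 − 327.00/1331.00 = 0.7543.
Q_H = W/η = 167/0.7543 = 221.4 kJ.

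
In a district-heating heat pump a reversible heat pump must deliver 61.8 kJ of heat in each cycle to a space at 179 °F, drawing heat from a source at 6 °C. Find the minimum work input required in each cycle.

W_in ≈ 13.18 kJ

T_H = 179 °F → (179 − 32) × 5/9 = 81.67 °C = 354.82 K.
T_C = 6 °C → 6 + 273.15 = 279.15 K.
For a reversible heat pump, COP_HP = T_H/(T_H − T_C) = 354.82/75.67 = 4.6892.
W = Q_H/COP_HP = 61.8/4.6892 = 13.18 kJ.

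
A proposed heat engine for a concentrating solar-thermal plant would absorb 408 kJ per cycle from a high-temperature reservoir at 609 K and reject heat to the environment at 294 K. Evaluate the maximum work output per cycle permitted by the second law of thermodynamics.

No engine can exceed the Carnot limit: η_max = 1 − T_C/T_H = 1 − 294.00/609.00 = 0.5172.
W_max = η_max · Q_H = 0.5172 × 408 = 211 kJ.

W_max ≈ 211 kJ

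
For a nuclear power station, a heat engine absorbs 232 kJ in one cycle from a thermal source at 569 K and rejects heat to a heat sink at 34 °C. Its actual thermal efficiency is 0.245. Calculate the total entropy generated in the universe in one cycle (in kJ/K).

T_C = 34 °C → 34 + 273.15 = 307.15 K.
W = η·Q_H = 0.245 × 232 = 56.84 kJ, so Q_C = Q_H − W = 175.2 kJ.
Entropy balance on the reservoirs: −Q_H/T_H = -0.4077 kJ/K, +Q_C/T_C = 0.5703 kJ/K.
ΔS_univ = −Q_H/T_H + Q_C/T_C = 0.1625 kJ/K (> 0, since η = 0.245 < η_Carnot = 0.460).

ΔS_univ ≈ 0.1625 kJ/K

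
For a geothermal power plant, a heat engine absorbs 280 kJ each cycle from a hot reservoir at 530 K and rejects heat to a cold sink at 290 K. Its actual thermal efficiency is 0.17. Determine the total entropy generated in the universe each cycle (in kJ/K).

W = η·Q_H = 0.17 × 280 = 47.60 kJ, so Q_C = Q_H − W = 232.4 kJ.
The hot reservoir loses entropy Q_H/T_H = 280/530.00 = 0.5283 kJ/K; the cold reservoir gains Q_C/T_C = 232.4/290.00 = 0.8014 kJ/K.
ΔS_univ = −Q_H/T_H + Q_C/T_C = 0.2731 kJ/K (> 0, since η = 0.17 < η_Carnot = 0.453).

ΔS_univ ≈ 0.2731 kJ/K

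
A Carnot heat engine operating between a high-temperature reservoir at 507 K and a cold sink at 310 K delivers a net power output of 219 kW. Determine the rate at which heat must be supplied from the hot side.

Since the cycle is reversible, η = 1 − T_C/T_H = 1 − 310.00/507.00 = 0.3886.
Q_H = W/η = 219/0.3886 = 564 kW.

Q̇_H ≈ 564 kW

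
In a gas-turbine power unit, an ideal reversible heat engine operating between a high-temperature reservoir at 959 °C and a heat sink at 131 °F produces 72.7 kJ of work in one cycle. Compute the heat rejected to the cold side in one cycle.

T_H = 959 °C → 959 + 273.15 = 1232.15 K.
T_C = 131 °F → (131 − 32) × 5/9 = 55.00 °C = 328.15 K.
For a reversible engine, η = 1 − T_C/T_H = 1 − 328.15/1232.15 = 0.7337.
Since Q_C/Q_H = T_C/T_H and Q_H = W/η, Q_C = W·T_C/(T_H − T_C) = 72.7 × 328.15/904.00 = 26.39 kJ.

Q_C ≈ 26.39 kJ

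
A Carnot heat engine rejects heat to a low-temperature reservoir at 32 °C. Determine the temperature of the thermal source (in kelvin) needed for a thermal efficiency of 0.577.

T_H ≈ 721.4 K

T_C = 32 °C → 32 + 273.15 = 305.15 K.
From η = 1 − T_C/T_H, solving for T_H gives T_H = T_C/(1 − η) = 305.15/(1 − 0.577) = 721.4 K.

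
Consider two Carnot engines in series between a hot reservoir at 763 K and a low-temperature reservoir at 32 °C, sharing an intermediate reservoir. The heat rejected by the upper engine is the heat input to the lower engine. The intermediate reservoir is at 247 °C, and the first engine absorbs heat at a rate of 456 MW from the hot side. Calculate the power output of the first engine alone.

Ẇ₁ ≈ 145 MW

T_C = 32 °C → 32 + 273.15 = 305.15 K.
T_m = 247 °C → 247 + 273.15 = 520.15 K.
First-stage efficiency η₁ = 1 − T_m/T_H = 1 − 520.15/763.00 = 0.3183.
W₁ = η₁·Q_H = 0.3183 × 456 = 145 MW.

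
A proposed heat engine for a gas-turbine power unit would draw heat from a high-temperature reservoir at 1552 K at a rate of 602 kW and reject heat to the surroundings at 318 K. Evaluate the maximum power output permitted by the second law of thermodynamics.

Ẇ_max ≈ 478.7 kW

By the Carnot theorem, η_max = 1 − T_C/T_H = 1 − 318.00/1552.00 = 0.7951.
W_max = η_max · Q_H = 0.7951 × 602 = 478.7 kW.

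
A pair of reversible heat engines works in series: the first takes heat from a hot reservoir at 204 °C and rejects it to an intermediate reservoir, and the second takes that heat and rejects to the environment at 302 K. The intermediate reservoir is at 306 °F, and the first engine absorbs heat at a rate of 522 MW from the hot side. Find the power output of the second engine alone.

T_H = 204 °C → 204 + 273.15 = 477.15 K.
T_m = 306 °F → (306 − 32) × 5/9 = 152.22 °C = 425.37 K.
Heat entering the second stage: Q_m = Q_H·(T_m/T_H) = 522 × 425.37/477.15 = 465.4 MW.
Second-stage efficiency η₂ = 1 − T_C/T_m = 1 − 302.00/425.37 = 0.2900, so W₂ = η₂·Q_m = 135.0 MW.

Ẇ₂ ≈ 135.0 MW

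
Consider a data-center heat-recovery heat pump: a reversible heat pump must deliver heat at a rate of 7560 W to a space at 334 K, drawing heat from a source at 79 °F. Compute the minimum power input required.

T_C = 79 °F → (79 − 32) × 5/9 = 26.11 °C = 299.26 K.
Reversible heating COP: COP_HP = T_H/(T_H − T_C) = 334.00/34.74 = 9.6146.
W = Q_H/COP_HP = 7560/9.6146 = 786 W.

Ẇ_in ≈ 786 W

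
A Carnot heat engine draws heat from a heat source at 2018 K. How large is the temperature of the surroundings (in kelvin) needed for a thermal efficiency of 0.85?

From η = 1 − T_C/T_H, T_C = T_H·(1 − η) = 2018.00 × (1 − 0.85) = 303 K.

T_C ≈ 303 K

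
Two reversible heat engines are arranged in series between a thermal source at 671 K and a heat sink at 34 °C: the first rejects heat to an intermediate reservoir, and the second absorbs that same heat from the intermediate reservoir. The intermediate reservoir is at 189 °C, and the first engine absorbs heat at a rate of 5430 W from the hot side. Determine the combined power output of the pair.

T_C = 34 °C → 34 + 273.15 = 307.15 K.
Two reversible stages in series are equivalent to a single Carnot engine between T_H and T_C, so η_total = 1 − T_C/T_H = 1 − 307.15/671.00 = 0.5423.
W_total = η_total · Q_H = 0.5423 × 5430 = 2940 W.

Ẇ_total ≈ 2940 W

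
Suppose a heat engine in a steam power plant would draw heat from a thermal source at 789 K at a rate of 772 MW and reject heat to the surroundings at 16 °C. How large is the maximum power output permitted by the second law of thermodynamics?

Ẇ_max ≈ 489.1 MW

T_C = 16 °C → 16 + 273.15 = 289.15 K.
The second-law ceiling is the Carnot efficiency, η_max = 1 − T_C/T_H = 1 − 289.15/789.00 = 0.6335.
W_max = η_max · Q_H = 0.6335 × 772 = 489.1 MW.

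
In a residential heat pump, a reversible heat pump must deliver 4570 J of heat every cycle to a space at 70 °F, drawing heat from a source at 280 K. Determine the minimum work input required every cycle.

W_in ≈ 221 J

T_H = 70 °F → (70 − 32) × 5/9 = 21.11 °C = 294.26 K.
Reversible heating COP: COP_HP = T_H/(T_H − T_C) = 294.26/14.26 = 20.6338.
W = Q_H/COP_HP = 4570/20.6338 = 221 J.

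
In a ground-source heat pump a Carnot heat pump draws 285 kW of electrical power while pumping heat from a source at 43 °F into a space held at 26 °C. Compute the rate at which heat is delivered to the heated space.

Q̇_H ≈ 4290 kW

T_H = 26 °C → 26 + 273.15 = 299.15 K.
T_C = 43 °F → (43 − 32) × 5/9 = 6.11 °C = 279.26 K.
The Carnot heat-pump COP is COP_HP = T_H/(T_H − T_C) = 299.15/19.89 = 15.0411.
Q_H = COP_HP · W = 15.0411 × 285 = 4290 kW.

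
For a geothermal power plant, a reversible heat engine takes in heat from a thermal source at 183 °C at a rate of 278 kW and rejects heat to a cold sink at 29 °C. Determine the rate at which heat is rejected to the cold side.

Q̇_C ≈ 184.1 kW

T_H = 183 °C → 183 + 273.15 = 456.15 K.
T_C = 29 °C → 29 + 273.15 = 302.15 K.
Carnot efficiency: η = 1 − T_C/T_H = 1 − 302.15/456.15 = 0.3376.
For a reversible cycle Q_C/Q_H = T_C/T_H, so Q_C = 278 × 302.15/456.15 = 184.1 kW.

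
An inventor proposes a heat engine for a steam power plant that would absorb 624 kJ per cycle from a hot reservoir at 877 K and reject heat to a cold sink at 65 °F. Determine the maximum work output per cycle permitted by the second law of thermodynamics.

W_max ≈ 417 kJ

T_C = 65 °F → (65 − 32) × 5/9 = 18.33 °C = 291.48 K.
The upper bound on efficiency is η_max = 1 − T_C/T_H = 1 − 291.48/877.00 = 0.6676.
W_max = η_max · Q_H = 0.6676 × 624 = 417 kJ.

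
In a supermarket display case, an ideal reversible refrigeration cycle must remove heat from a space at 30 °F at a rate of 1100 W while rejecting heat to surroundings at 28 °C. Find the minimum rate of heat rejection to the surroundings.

Q̇_H ≈ 1218 W

T_H = 28 °C → 28 + 273.15 = 301.15 K.
T_C = 30 °F → (30 − 32) × 5/9 = -1.11 °C = 272.04 K.
For a reversible cycle Q_H/Q_C = T_H/T_C, so Q_H = Q_C·T_H/T_C = 1100 × 301.15/272.04 = 1218 W.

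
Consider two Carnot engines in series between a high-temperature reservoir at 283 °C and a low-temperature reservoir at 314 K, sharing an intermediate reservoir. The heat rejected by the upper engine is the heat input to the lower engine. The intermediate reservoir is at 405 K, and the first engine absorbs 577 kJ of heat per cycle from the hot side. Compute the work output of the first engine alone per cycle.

T_H = 283 °C → 283 + 273.15 = 556.15 K.
First-stage efficiency η₁ = 1 − T_m/T_H = 1 − 405.00/556.15 = 0.2718.
W₁ = η₁·Q_H = 0.2718 × 577 = 156.8 kJ.

W₁ ≈ 156.8 kJ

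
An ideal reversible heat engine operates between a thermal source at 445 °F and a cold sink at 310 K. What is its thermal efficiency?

η ≈ 0.383

T_H = 445 °F → (445 − 32) × 5/9 = 229.44 °C = 502.59 K.
Since the cycle is reversible, η = 1 − T_C/T_H = 1 − 310.00/502.59 = 0.383.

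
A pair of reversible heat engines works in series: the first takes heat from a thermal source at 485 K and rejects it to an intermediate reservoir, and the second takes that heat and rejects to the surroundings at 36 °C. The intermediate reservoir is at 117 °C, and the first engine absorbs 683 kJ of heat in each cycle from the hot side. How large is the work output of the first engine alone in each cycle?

W₁ ≈ 133.6 kJ

T_C = 36 °C → 36 + 273.15 = 309.15 K.
T_m = 117 °C → 117 + 273.15 = 390.15 K.
First-stage efficiency η₁ = 1 − T_m/T_H = 1 − 390.15/485.00 = 0.1956.
W₁ = η₁·Q_H = 0.1956 × 683 = 133.6 kJ.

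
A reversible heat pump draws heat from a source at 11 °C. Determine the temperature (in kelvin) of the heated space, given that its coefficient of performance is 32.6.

T_H ≈ 293.1 K

T_C = 11 °C → 11 + 273.15 = 284.15 K.
COP_HP = T_H/(T_H − T_C) ⇒ T_H = T_C·COP_HP/(COP_HP − 1) = 284.15 × 32.6/(32.6 − 1) = 293.1 K.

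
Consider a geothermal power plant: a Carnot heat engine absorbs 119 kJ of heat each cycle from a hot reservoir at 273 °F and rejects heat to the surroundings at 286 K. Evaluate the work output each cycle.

T_H = 273 °F → (273 − 32) × 5/9 = 133.89 °C = 407.04 K.
Since the cycle is reversible, η = 1 − T_C/T_H = 1 − 286.00/407.04 = 0.2974.
W = η·Q_H = 0.2974 × 119 = 35.39 kJ.

W ≈ 35.39 kJ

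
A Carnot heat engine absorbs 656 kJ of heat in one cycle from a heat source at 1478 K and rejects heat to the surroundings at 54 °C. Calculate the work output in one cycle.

W ≈ 511 kJ

T_C = 54 °C → 54 + 273.15 = 327.15 K.
η_rev = 1 − T_C/T_H = 1 − 327.15/1478.00 = 0.7787.
W = η·Q_H = 0.7787 × 656 = 511 kJ.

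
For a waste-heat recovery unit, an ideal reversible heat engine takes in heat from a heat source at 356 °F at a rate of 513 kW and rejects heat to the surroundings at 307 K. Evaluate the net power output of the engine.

T_H = 356 °F → (356 − 32) × 5/9 = 180.00 °C = 453.15 K.
For a reversible engine, η = 1 − T_C/T_H = 1 − 307.00/453.15 = 0.3225.
W = η·Q_H = 0.3225 × 513 = 165.5 kW.

Ẇ ≈ 165.5 kW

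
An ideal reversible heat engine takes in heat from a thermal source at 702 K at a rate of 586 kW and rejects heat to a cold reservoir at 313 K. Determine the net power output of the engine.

Ẇ ≈ 324.7 kW

The Carnot efficiency is η = 1 − T_C/T_H = 1 − 313.00/702.00 = 0.5541.
W = η·Q_H = 0.5541 × 586 = 324.7 kW.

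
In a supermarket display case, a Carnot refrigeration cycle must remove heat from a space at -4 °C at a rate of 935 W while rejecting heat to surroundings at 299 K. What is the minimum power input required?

Ẇ_in ≈ 104 W

T_C = -4 °C → -4 + 273.15 = 269.15 K.
For a reversible refrigerator, COP_R = T_C/(T_H − T_C) = 269.15/29.85 = 9.0168.
W = Q_C/COP_R = 935/9.0168 = 104 W.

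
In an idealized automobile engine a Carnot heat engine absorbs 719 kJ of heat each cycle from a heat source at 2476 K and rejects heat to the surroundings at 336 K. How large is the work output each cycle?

W ≈ 621 kJ

The Carnot efficiency is η = 1 − T_C/T_H = 1 − 336.00/2476.00 = 0.8643.
W = η·Q_H = 0.8643 × 719 = 621 kJ.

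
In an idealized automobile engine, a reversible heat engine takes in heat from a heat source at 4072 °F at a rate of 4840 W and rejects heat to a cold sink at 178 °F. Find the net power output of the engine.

Ẇ ≈ 4159 W

T_H = 4072 °F → (4072 − 32) × 5/9 = 2244.44 °C = 2517.59 K.
T_C = 178 °F → (178 − 32) × 5/9 = 81.11 °C = 354.26 K.
The Carnot efficiency is η = 1 − T_C/T_H = 1 − 354.26/2517.59 = 0.8593.
W = η·Q_H = 0.8593 × 4840 = 4159 W.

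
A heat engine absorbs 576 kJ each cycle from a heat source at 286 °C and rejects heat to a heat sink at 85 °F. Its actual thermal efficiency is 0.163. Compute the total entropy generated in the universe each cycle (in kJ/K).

ΔS_univ ≈ 0.5631 kJ/K

T_H = 286 °C → 286 + 273.15 = 559.15 K.
T_C = 85 °F → (85 − 32) × 5/9 = 29.44 °C = 302.59 K.
W = η·Q_H = 0.163 × 576 = 93.89 kJ, so Q_C = Q_H − W = 482.1 kJ.
The hot reservoir loses entropy Q_H/T_H = 576/559.15 = 1.030 kJ/K; the cold reservoir gains Q_C/T_C = 482.1/302.59 = 1.593 kJ/K.
ΔS_univ = −Q_H/T_H + Q_C/T_C = 0.5631 kJ/K (> 0, since η = 0.163 < η_Carnot = 0.459).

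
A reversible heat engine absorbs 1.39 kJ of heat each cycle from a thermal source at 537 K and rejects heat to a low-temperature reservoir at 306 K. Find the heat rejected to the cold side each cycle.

Q_C ≈ 0.792 kJ

Since the cycle is reversible, η = 1 − T_C/T_H = 1 − 306.00/537.00 = 0.4302.
For a reversible cycle Q_C/Q_H = T_C/T_H, so Q_C = 1.39 × 306.00/537.00 = 0.792 kJ.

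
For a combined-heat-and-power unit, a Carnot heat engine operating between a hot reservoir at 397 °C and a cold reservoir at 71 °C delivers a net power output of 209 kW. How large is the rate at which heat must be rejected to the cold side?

T_H = 397 °C → 397 + 273.15 = 670.15 K.
T_C = 71 °C → 71 + 273.15 = 344.15 K.
The Carnot efficiency is η = 1 − T_C/T_H = 1 − 344.15/670.15 = 0.4865.
Since Q_C/Q_H = T_C/T_H and Q_H = W/η, Q_C = W·T_C/(T_H − T_C) = 209 × 344.15/326.00 = 220.6 kW.

Q̇_C ≈ 220.6 kW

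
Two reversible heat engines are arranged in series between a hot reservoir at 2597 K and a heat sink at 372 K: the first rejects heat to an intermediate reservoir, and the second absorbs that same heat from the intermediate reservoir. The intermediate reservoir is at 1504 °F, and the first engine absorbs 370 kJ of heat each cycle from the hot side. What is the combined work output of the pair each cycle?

Two reversible stages in series are equivalent to a single Carnot engine between T_H and T_C, so η_total = 1 − T_C/T_H = 1 − 372.00/2597.00 = 0.8568.
W_total = η_total · Q_H = 0.8568 × 370 = 317 kJ.

W_total ≈ 317 kJ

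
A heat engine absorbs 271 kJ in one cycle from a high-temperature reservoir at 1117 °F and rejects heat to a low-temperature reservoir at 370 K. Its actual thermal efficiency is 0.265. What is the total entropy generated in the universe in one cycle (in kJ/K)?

T_H = 1117 °F → (1117 − 32) × 5/9 = 602.78 °C = 875.93 K.
W = η·Q_H = 0.265 × 271 = 71.81 kJ, so Q_C = Q_H − W = 199.2 kJ.
The hot reservoir loses entropy Q_H/T_H = 271/875.93 = 0.3094 kJ/K; the cold reservoir gains Q_C/T_C = 199.2/370.00 = 0.5383 kJ/K.
ΔS_univ = −Q_H/T_H + Q_C/T_C = 0.2290 kJ/K (> 0, since η = 0.265 < η_Carnot = 0.578).

ΔS_univ ≈ 0.2290 kJ/K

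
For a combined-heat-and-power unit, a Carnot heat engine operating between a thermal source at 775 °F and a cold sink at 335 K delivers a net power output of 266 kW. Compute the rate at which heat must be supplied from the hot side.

Q̇_H ≈ 520 kW

T_H = 775 °F → (775 − 32) × 5/9 = 412.78 °C = 685.93 K.
For a reversible engine, η = 1 − T_C/T_H = 1 − 335.00/685.93 = 0.5116.
Q_H = W/η = 266/0.5116 = 520 kW.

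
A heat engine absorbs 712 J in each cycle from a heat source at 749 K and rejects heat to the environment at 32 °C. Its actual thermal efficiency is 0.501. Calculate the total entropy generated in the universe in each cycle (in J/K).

ΔS_univ ≈ 0.2137 J/K

T_C = 32 °C → 32 + 273.15 = 305.15 K.
W = η·Q_H = 0.501 × 712 = 356.7 J, so Q_C = Q_H − W = 355.3 J.
The hot reservoir loses entropy Q_H/T_H = 712/749.00 = 0.9506 J/K; the cold reservoir gains Q_C/T_C = 355.3/305.15 = 1.164 J/K.
ΔS_univ = −Q_H/T_H + Q_C/T_C = 0.2137 J/K (> 0, since η = 0.501 < η_Carnot = 0.593).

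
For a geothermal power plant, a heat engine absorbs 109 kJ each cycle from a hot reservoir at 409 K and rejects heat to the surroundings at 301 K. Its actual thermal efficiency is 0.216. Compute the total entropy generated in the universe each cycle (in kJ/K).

ΔS_univ ≈ 0.0174 kJ/K

W = η·Q_H = 0.216 × 109 = 23.54 kJ, so Q_C = Q_H − W = 85.46 kJ.
Reservoir entropy changes: ΔS_H = −Q_H/T_H = −109/409.00 = -0.2665 kJ/K and ΔS_C = +Q_C/T_C = 85.46/301.00 = 0.2839 kJ/K.
ΔS_univ = −Q_H/T_H + Q_C/T_C = 0.0174 kJ/K (> 0, since η = 0.216 < η_Carnot = 0.264).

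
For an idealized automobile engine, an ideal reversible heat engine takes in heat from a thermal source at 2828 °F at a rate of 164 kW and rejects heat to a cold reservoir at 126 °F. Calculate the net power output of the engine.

T_H = 2828 °F → (2828 − 32) × 5/9 = 1553.33 °C = 1826.48 K.
T_C = 126 °F → (126 − 32) × 5/9 = 52.22 °C = 325.37 K.
The Carnot efficiency is η = 1 − T_C/T_H = 1 − 325.37/1826.48 = 0.8219.
W = η·Q_H = 0.8219 × 164 = 134.8 kW.

Ẇ ≈ 134.8 kW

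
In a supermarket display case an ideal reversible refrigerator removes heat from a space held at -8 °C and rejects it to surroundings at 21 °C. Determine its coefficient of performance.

COP_R ≈ 9.14

T_H = 21 °C → 21 + 273.15 = 294.15 K.
T_C = -8 °C → -8 + 273.15 = 265.15 K.
COP_R = T_C/(T_H − T_C) = 265.15/(294.15 − 265.15) = 9.14.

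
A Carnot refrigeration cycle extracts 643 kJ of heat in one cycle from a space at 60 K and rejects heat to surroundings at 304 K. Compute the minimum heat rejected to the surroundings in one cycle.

For a reversible cycle Q_H/Q_C = T_H/T_C, so Q_H = Q_C·T_H/T_C = 643 × 304.00/60.00 = 3260 kJ.

Q_H ≈ 3260 kJ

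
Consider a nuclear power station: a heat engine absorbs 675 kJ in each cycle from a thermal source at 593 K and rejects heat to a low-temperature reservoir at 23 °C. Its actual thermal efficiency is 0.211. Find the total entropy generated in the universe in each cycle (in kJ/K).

ΔS_univ ≈ 0.660 kJ/K

T_C = 23 °C → 23 + 273.15 = 296.15 K.
W = η·Q_H = 0.211 × 675 = 142.4 kJ, so Q_C = Q_H − W = 532.6 kJ.
The hot reservoir loses entropy Q_H/T_H = 675/593.00 = 1.138 kJ/K; the cold reservoir gains Q_C/T_C = 532.6/296.15 = 1.798 kJ/K.
ΔS_univ = −Q_H/T_H + Q_C/T_C = 0.660 kJ/K (> 0, since η = 0.211 < η_Carnot = 0.501).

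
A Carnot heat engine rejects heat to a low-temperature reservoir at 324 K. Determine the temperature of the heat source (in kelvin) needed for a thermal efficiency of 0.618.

From η = 1 − T_C/T_H, solving for T_H gives T_H = T_C/(1 − η) = 324.00/(1 − 0.618) = 848.2 K.

T_H ≈ 848.2 K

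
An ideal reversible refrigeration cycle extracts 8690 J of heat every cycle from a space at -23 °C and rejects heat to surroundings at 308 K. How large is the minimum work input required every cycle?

W_in ≈ 2010 J

T_C = -23 °C → -23 + 273.15 = 250.15 K.
Carnot COP: COP_R = T_C/(T_H − T_C) = 250.15/57.85 = 4.3241.
W = Q_C/COP_R = 8690/4.3241 = 2010 J.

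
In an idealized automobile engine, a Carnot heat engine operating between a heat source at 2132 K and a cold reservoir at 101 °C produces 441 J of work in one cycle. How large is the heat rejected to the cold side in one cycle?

Q_C ≈ 93.9 J

T_C = 101 °C → 101 + 273.15 = 374.15 K.
The Carnot efficiency is η = 1 − T_C/T_H = 1 − 374.15/2132.00 = 0.8245.
Since Q_C/Q_H = T_C/T_H and Q_H = W/η, Q_C = W·T_C/(T_H − T_C) = 441 × 374.15/1757.85 = 93.9 J.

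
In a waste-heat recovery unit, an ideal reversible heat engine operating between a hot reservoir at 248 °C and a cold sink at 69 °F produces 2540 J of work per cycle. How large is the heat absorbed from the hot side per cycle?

T_H = 248 °C → 248 + 273.15 = 521.15 K.
T_C = 69 °F → (69 − 32) × 5/9 = 20.56 °C = 293.71 K.
η_rev = 1 − T_C/T_H = 1 − 293.71/521.15 = 0.4364.
Q_H = W/η = 2540/0.4364 = 5820 J.

Q_H ≈ 5820 J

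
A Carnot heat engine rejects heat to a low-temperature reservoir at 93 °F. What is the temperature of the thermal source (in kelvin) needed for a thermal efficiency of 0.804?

T_C = 93 °F → (93 − 32) × 5/9 = 33.89 °C = 307.04 K.
From η = 1 − T_C/T_H, solving for T_H gives T_H = T_C/(1 − η) = 307.04/(1 − 0.804) = 1567 K.

T_H ≈ 1567 K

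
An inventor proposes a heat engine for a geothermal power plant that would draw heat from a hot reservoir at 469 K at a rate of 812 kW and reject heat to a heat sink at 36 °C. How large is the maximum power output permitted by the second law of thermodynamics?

Ẇ_max ≈ 277 kW

T_C = 36 °C → 36 + 273.15 = 309.15 K.
The second-law ceiling is the Carnot efficiency, η_max = 1 − T_C/T_H = 1 − 309.15/469.00 = 0.3408.
W_max = η_max · Q_H = 0.3408 × 812 = 277 kW.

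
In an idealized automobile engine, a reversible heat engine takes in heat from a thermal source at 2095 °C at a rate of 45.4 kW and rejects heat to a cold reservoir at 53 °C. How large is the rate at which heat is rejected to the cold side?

T_H = 2095 °C → 2095 + 273.15 = 2368.15 K.
T_C = 53 °C → 53 + 273.15 = 326.15 K.
The Carnot efficiency is η = 1 − T_C/T_H = 1 − 326.15/2368.15 = 0.8623.
For a reversible cycle Q_C/Q_H = T_C/T_H, so Q_C = 45.4 × 326.15/2368.15 = 6.25 kW.

Q̇_C ≈ 6.25 kW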